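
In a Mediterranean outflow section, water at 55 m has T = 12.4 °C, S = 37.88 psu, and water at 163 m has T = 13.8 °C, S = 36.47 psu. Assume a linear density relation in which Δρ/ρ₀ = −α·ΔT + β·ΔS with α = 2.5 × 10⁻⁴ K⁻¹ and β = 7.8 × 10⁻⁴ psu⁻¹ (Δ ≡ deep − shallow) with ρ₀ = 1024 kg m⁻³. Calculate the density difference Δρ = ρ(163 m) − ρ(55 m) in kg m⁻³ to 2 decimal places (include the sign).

-1.48 kg m⁻³

ΔT = +1.4 K, ΔS = -1.41 psu (deep − shallow).
Δρ/ρ₀ = −(2.5 × 10⁻⁴)(+1.4) + (7.8 × 10⁻⁴)(-1.41) = -1.4498 × 10⁻³.
Δρ = 1024 × (-1.4498 × 10⁻³) = -1.48 kg m⁻³.
Negative Δρ: lighter below, statically unstable.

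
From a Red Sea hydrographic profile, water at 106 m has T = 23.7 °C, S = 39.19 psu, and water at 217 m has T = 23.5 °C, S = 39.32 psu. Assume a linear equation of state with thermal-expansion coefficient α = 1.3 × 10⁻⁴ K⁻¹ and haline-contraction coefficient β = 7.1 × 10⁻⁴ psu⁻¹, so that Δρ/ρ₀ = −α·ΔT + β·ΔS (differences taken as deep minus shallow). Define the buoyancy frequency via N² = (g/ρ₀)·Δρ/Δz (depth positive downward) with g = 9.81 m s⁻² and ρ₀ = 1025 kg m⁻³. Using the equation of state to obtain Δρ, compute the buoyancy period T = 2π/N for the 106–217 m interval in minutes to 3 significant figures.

32.4 min

ΔT = -0.2 K, ΔS = +0.13 psu (deep − shallow).
Δρ/ρ₀ = −αΔT + βΔS = 2.60 × 10⁻⁵ + 9.23 × 10⁻⁵ = 1.183 × 10⁻⁴, so Δρ ≈ 0.1213 kg m⁻³.
N² = (g/ρ₀)·Δρ/Δz = g·(Δρ/ρ₀)/Δz = 9.81 × 1.183 × 10⁻⁴ / 111 = 1.0455 × 10⁻⁵ s⁻².
N = √(1.0455 × 10⁻⁵) = 3.2334 × 10⁻³ rad s⁻¹ → T = 2π/N = 1.9432 × 10³ s = 32.387 min ≈ 32.4 min.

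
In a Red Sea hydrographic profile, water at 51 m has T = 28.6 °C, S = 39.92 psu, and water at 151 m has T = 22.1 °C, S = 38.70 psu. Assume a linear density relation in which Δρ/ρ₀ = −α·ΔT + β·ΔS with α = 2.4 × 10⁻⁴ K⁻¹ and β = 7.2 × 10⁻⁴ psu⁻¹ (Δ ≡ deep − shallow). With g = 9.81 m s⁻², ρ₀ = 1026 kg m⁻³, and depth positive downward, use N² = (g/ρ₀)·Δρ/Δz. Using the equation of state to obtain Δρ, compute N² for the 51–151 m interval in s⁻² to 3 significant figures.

ΔT = -6.5 K, ΔS = -1.22 psu (deep − shallow).
Δρ/ρ₀ = −αΔT + βΔS = 1.56 × 10⁻³ − 8.784 × 10⁻⁴ = 6.816 × 10⁻⁴, so Δρ ≈ 0.6993 kg m⁻³.
N² = (g/ρ₀)·Δρ/Δz = g·(Δρ/ρ₀)/Δz = 9.81 × 6.816 × 10⁻⁴ / 100 = 6.6865 × 10⁻⁵ s⁻² ≈ 6.69 × 10⁻⁵ s⁻².

6.69 × 10⁻⁵ s⁻²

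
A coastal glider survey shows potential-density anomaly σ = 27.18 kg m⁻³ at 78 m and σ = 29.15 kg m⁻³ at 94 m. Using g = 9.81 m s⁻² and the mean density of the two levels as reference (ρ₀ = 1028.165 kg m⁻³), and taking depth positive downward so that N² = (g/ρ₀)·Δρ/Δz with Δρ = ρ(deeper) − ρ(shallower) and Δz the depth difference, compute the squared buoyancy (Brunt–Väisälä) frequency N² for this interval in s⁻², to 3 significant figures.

1.17 × 10⁻³ s⁻²

Δρ = 1029.15 − 1027.18 = 1.97 kg m⁻³ over Δz = 94 − 78 = 16 m.
N² = (9.81/1028.165) × (1.97/16) = 1.1748 × 10⁻³ s⁻² ≈ 1.17 × 10⁻³ s⁻².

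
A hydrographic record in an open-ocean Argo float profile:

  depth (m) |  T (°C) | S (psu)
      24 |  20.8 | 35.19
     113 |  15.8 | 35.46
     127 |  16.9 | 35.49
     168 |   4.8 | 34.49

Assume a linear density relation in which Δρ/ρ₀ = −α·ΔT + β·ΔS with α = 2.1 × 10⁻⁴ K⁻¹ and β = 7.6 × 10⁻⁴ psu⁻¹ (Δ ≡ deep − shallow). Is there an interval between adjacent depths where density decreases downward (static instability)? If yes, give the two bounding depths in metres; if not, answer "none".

Evaluate Δρ/ρ₀ = −αΔT + βΔS across each adjacent pair:
  24–113 m: −αΔT+βΔS = −(2.1 × 10⁻⁴)(-5.0)+(7.6 × 10⁻⁴)(+0.27) = 1.3 × 10⁻³ → stable
  113–127 m: −αΔT+βΔS = −(2.1 × 10⁻⁴)(+1.1)+(7.6 × 10⁻⁴)(+0.03) = -2.1 × 10⁻⁴ → UNSTABLE
  127–168 m: −αΔT+βΔS = −(2.1 × 10⁻⁴)(-12.1)+(7.6 × 10⁻⁴)(-1.00) = 1.8 × 10⁻³ → stable
The 113–127 m interval has Δρ < 0: lighter water underlies denser water.

113–127 m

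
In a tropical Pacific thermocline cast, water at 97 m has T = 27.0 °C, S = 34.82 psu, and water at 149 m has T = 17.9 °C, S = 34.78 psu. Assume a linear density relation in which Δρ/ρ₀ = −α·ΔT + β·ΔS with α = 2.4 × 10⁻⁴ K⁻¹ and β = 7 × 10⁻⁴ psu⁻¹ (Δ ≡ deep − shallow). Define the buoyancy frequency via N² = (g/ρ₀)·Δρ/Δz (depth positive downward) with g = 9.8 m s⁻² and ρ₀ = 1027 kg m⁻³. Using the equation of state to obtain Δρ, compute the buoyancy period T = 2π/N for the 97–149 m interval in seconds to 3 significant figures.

ΔT = -9.1 K, ΔS = -0.04 psu (deep − shallow).
Δρ/ρ₀ = −αΔT + βΔS = 2.184 × 10⁻³ − 2.80 × 10⁻⁵ = 2.156 × 10⁻³, so Δρ ≈ 2.214 kg m⁻³.
N² = (g/ρ₀)·Δρ/Δz = g·(Δρ/ρ₀)/Δz = 9.8 × 2.156 × 10⁻³ / 52 = 4.0632 × 10⁻⁴ s⁻².
N = √(4.0632 × 10⁻⁴) = 0.020157 rad s⁻¹ → T = 2π/N = 311.71 s ≈ 312 s.

312 s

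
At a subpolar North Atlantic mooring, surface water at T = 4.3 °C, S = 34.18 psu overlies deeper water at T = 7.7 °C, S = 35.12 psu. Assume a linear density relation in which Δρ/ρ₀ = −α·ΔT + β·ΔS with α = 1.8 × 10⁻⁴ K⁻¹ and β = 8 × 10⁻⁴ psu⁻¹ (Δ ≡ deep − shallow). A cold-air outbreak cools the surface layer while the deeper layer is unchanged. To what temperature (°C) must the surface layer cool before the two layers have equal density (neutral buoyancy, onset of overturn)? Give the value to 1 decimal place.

Neutral buoyancy requires Δρ = 0, i.e. −α(T_deep − T_surf′) + β(S_deep − S_surf) = 0.
T_surf′ = T_deep − (β/α)·ΔS = 7.7 − (8 × 10⁻⁴/1.8 × 10⁻⁴)·(+0.94) = 3.522 °C.
Cooling required: 4.3 − (3.522) = 0.778 °C.

3.5 °C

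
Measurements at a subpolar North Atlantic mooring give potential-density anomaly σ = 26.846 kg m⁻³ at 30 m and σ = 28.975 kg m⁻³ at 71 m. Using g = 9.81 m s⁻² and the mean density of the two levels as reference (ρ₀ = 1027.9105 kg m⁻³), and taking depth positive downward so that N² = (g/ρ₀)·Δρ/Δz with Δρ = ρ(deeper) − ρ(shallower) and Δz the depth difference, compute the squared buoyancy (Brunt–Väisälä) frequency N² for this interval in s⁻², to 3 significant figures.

4.96 × 10⁻⁴ s⁻²

Δρ = 1028.975 − 1026.846 = 2.129 kg m⁻³ over Δz = 71 − 30 = 41 m.
N² = (9.81/1027.9105) × (2.129/41) = 4.9557 × 10⁻⁴ s⁻² ≈ 4.96 × 10⁻⁴ s⁻².
A positive N² confirms static stability across the interval.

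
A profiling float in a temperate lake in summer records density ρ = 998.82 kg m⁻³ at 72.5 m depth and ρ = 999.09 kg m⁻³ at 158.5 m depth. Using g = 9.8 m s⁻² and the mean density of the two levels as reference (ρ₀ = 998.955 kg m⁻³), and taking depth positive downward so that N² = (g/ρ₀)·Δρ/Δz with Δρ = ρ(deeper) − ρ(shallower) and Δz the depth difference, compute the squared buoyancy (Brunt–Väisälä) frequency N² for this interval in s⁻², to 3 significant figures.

Δρ = 999.09 − 998.82 = 0.27 kg m⁻³ over Δz = 158.5 − 72.5 = 86 m.
N² = (9.8/998.955) × (0.27/86) = 3.0800 × 10⁻⁵ s⁻² ≈ 3.08 × 10⁻⁵ s⁻².

3.08 × 10⁻⁵ s⁻²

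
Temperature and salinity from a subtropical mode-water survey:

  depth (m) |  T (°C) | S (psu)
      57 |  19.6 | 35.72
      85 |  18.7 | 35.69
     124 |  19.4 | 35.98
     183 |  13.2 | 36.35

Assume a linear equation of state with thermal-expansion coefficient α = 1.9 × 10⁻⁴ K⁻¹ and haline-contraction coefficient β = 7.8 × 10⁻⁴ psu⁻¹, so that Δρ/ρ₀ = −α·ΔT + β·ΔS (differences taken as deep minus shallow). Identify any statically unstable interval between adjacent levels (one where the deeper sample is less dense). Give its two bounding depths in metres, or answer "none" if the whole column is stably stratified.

none

Evaluate Δρ/ρ₀ = −αΔT + βΔS across each adjacent pair:
  57–85 m: −αΔT+βΔS = −(1.9 × 10⁻⁴)(-0.9)+(7.8 × 10⁻⁴)(-0.03) = 1.5 × 10⁻⁴ → stable
  85–124 m: −αΔT+βΔS = −(1.9 × 10⁻⁴)(+0.7)+(7.8 × 10⁻⁴)(+0.29) = 9.3 × 10⁻⁵ → stable
  124–183 m: −αΔT+βΔS = −(1.9 × 10⁻⁴)(-6.2)+(7.8 × 10⁻⁴)(+0.37) = 1.5 × 10⁻³ → stable
Every interval has Δρ > 0: the column is stably stratified throughout.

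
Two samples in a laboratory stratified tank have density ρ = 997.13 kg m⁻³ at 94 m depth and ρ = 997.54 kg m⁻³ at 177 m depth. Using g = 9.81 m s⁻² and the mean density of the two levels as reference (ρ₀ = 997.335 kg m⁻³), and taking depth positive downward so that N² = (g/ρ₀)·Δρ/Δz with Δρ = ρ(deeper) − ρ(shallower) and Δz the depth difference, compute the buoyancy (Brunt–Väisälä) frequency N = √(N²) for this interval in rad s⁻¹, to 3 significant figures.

6.97 × 10⁻³ rad s⁻¹

Δρ = 997.54 − 997.13 = 0.41 kg m⁻³ over Δz = 177 − 94 = 83 m.
N² = (9.81/997.335) × (0.41/83) = 4.8589 × 10⁻⁵ s⁻².
N = √(4.8589 × 10⁻⁵) = 6.9706 × 10⁻³ rad s⁻¹ ≈ 6.97 × 10⁻³ rad s⁻¹.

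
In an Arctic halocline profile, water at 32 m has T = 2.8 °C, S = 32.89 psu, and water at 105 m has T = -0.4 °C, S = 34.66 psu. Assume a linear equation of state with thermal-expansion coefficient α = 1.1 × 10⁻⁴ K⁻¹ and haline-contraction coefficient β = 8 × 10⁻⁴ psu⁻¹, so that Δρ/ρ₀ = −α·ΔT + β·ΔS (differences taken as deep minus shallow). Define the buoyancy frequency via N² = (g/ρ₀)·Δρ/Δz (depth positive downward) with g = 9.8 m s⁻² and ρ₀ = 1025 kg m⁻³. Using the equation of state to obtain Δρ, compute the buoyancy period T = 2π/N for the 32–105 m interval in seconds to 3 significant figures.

408 s

ΔT = -3.2 K, ΔS = +1.77 psu (deep − shallow).
Δρ/ρ₀ = −αΔT + βΔS = 3.52 × 10⁻⁴ + 1.416 × 10⁻³ = 1.768 × 10⁻³, so Δρ ≈ 1.812 kg m⁻³.
N² = (g/ρ₀)·Δρ/Δz = g·(Δρ/ρ₀)/Δz = 9.8 × 1.768 × 10⁻³ / 73 = 2.3735 × 10⁻⁴ s⁻².
N = √(2.3735 × 10⁻⁴) = 0.015406 rad s⁻¹ → T = 2π/N = 407.84 s ≈ 408 s.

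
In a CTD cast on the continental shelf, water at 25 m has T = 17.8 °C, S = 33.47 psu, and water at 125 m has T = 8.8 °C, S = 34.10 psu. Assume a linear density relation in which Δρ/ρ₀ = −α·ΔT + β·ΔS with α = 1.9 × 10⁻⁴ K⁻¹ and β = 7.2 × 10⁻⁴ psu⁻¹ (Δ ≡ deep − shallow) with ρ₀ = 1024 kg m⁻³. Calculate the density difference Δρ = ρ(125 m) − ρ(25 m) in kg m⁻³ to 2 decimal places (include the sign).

ΔT = -9.0 K, ΔS = +0.63 psu (deep − shallow).
Δρ/ρ₀ = −(1.9 × 10⁻⁴)(-9.0) + (7.2 × 10⁻⁴)(+0.63) = 2.1636 × 10⁻³.
Δρ = 1024 × (2.1636 × 10⁻³) = +2.22 kg m⁻³.
Positive Δρ: denser below, stable.

+2.22 kg m⁻³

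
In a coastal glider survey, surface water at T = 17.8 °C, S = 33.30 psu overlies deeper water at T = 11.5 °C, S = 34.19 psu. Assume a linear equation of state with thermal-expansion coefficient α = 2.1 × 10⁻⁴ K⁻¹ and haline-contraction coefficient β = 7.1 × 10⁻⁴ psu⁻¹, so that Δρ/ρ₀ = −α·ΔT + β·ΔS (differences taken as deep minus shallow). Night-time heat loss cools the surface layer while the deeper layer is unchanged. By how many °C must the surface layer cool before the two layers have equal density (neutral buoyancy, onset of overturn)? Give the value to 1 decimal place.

Neutral buoyancy requires Δρ = 0, i.e. −α(T_deep − T_surf′) + β(S_deep − S_surf) = 0.
T_surf′ = T_deep − (β/α)·ΔS = 11.5 − (7.1 × 10⁻⁴/2.1 × 10⁻⁴)·(+0.89) = 8.491 °C.
Cooling required: 17.8 − (8.491) = 9.309 °C.

9.3 °C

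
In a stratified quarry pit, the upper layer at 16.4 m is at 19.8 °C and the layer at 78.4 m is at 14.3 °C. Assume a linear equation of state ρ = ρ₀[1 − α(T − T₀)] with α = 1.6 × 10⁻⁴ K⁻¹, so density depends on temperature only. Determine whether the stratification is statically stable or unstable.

stable

ΔT = 14.3 − 19.8 = -5.5 K, so Δρ/ρ₀ = −αΔT = 8.80 × 10⁻⁴.
Δρ/ρ₀ > 0, so Δρ > 0: deeper water is denser → statically stable.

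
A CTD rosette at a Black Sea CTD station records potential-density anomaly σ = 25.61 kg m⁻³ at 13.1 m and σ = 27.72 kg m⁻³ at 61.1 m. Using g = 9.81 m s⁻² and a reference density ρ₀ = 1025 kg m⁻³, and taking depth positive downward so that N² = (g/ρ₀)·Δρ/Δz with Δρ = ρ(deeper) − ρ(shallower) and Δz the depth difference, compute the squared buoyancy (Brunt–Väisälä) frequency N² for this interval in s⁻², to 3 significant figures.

4.21 × 10⁻⁴ s⁻²

Δρ = 1027.72 − 1025.61 = 2.11 kg m⁻³ over Δz = 61.1 − 13.1 = 48 m.
N² = (9.81/1025) × (2.11/48) = 4.2071 × 10⁻⁴ s⁻² ≈ 4.21 × 10⁻⁴ s⁻².
A positive N² confirms static stability across the interval.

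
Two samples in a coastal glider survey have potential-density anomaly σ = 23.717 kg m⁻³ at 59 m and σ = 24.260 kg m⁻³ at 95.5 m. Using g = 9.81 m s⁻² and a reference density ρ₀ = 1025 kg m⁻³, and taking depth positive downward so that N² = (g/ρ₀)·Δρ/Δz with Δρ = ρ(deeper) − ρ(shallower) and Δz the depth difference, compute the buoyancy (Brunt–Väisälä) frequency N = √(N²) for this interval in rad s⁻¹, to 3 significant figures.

Δρ = 1024.260 − 1023.717 = 0.543 kg m⁻³ over Δz = 95.5 − 59 = 36.5 m.
N² = (9.81/1025) × (0.543/36.5) = 1.4238 × 10⁻⁴ s⁻².
N = √(1.4238 × 10⁻⁴) = 0.011932 rad s⁻¹ ≈ 0.0119 rad s⁻¹.

0.0119 rad s⁻¹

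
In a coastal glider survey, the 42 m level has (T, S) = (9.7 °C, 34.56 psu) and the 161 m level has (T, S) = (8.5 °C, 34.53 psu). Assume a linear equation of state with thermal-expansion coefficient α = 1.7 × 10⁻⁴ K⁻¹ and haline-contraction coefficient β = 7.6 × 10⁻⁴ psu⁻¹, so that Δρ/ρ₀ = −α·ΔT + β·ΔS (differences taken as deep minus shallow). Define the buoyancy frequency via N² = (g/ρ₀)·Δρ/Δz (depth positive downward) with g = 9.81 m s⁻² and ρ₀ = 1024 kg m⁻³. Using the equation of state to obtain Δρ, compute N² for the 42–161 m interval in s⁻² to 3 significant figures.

ΔT = -1.2 K, ΔS = -0.03 psu (deep − shallow).
Δρ/ρ₀ = −αΔT + βΔS = 2.04 × 10⁻⁴ − 2.28 × 10⁻⁵ = 1.812 × 10⁻⁴, so Δρ ≈ 0.1855 kg m⁻³.
N² = (g/ρ₀)·Δρ/Δz = g·(Δρ/ρ₀)/Δz = 9.81 × 1.812 × 10⁻⁴ / 119 = 1.4938 × 10⁻⁵ s⁻² ≈ 1.49 × 10⁻⁵ s⁻².

1.49 × 10⁻⁵ s⁻²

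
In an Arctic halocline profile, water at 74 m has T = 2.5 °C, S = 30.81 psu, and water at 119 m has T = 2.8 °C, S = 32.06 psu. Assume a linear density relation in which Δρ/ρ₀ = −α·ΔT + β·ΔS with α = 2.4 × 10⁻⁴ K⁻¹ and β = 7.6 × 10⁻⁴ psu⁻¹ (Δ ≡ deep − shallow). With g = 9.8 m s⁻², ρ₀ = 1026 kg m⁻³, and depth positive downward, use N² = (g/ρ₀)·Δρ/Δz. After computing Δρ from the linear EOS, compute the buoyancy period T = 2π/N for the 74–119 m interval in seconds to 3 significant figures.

ΔT = +0.3 K, ΔS = +1.25 psu (deep − shallow).
Δρ/ρ₀ = −αΔT + βΔS = -7.20 × 10⁻⁵ + 9.50 × 10⁻⁴ = 8.78 × 10⁻⁴, so Δρ ≈ 0.9008 kg m⁻³.
N² = (g/ρ₀)·Δρ/Δz = g·(Δρ/ρ₀)/Δz = 9.8 × 8.78 × 10⁻⁴ / 45 = 1.9121 × 10⁻⁴ s⁻².
N = √(1.9121 × 10⁻⁴) = 0.013828 rad s⁻¹ → T = 2π/N = 454.38 s ≈ 454 s.

454 s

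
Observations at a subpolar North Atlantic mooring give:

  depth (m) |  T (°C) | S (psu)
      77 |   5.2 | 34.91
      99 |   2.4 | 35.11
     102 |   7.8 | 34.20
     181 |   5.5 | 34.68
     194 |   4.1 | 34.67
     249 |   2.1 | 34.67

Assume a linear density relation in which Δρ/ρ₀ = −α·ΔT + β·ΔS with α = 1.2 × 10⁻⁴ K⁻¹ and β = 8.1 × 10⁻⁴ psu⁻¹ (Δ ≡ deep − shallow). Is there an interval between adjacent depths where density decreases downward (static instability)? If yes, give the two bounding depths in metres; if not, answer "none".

Evaluate Δρ/ρ₀ = −αΔT + βΔS across each adjacent pair:
  77–99 m: −αΔT+βΔS = −(1.2 × 10⁻⁴)(-2.8)+(8.1 × 10⁻⁴)(+0.20) = 5.0 × 10⁻⁴ → stable
  99–102 m: −αΔT+βΔS = −(1.2 × 10⁻⁴)(+5.4)+(8.1 × 10⁻⁴)(-0.91) = -1.4 × 10⁻³ → UNSTABLE
  102–181 m: −αΔT+βΔS = −(1.2 × 10⁻⁴)(-2.3)+(8.1 × 10⁻⁴)(+0.48) = 6.6 × 10⁻⁴ → stable
  181–194 m: −αΔT+βΔS = −(1.2 × 10⁻⁴)(-1.4)+(8.1 × 10⁻⁴)(-0.01) = 1.6 × 10⁻⁴ → stable
  194–249 m: −αΔT+βΔS = −(1.2 × 10⁻⁴)(-2.0)+(8.1 × 10⁻⁴)(+0.00) = 2.4 × 10⁻⁴ → stable
The 99–102 m interval has Δρ < 0: lighter water underlies denser water.

99–102 m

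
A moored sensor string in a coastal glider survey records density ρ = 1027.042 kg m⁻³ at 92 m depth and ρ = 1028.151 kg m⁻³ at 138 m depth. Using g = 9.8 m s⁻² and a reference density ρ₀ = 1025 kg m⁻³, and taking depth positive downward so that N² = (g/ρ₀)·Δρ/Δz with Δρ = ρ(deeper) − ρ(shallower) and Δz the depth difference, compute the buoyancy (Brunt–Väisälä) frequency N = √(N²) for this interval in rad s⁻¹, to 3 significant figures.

Δρ = 1028.151 − 1027.042 = 1.109 kg m⁻³ over Δz = 138 − 92 = 46 m.
N² = (9.8/1025) × (1.109/46) = 2.3050 × 10⁻⁴ s⁻².
N = √(2.3050 × 10⁻⁴) = 0.015182 rad s⁻¹ ≈ 0.0152 rad s⁻¹.
A positive N² confirms static stability across the interval.

0.0152 rad s⁻¹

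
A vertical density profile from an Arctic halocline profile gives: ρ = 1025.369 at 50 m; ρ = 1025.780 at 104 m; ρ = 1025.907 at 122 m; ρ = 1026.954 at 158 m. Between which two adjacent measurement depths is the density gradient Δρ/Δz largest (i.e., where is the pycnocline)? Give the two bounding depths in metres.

122–158 m

Compute the density gradient over each adjacent pair:
  50–104 m: Δρ/Δz = 0.411/54 = 7.6 × 10⁻³ kg m⁻⁴
  104–122 m: Δρ/Δz = 0.127/18 = 7.1 × 10⁻³ kg m⁻⁴
  122–158 m: Δρ/Δz = 1.047/36 = 0.029 kg m⁻⁴
The largest gradient is in the 122–158 m interval — the pycnocline.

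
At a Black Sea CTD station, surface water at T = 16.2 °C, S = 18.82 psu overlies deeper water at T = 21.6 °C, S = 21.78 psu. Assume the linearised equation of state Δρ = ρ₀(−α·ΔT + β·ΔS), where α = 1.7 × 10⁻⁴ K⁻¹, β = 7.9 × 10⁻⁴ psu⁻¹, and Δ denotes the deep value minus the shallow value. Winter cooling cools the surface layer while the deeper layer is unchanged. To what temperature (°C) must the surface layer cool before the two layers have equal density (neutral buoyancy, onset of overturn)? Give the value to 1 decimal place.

7.8 °C

Neutral buoyancy requires Δρ = 0, i.e. −α(T_deep − T_surf′) + β(S_deep − S_surf) = 0.
T_surf′ = T_deep − (β/α)·ΔS = 21.6 − (7.9 × 10⁻⁴/1.7 × 10⁻⁴)·(+2.96) = 7.845 °C.
Cooling required: 16.2 − (7.845) = 8.355 °C.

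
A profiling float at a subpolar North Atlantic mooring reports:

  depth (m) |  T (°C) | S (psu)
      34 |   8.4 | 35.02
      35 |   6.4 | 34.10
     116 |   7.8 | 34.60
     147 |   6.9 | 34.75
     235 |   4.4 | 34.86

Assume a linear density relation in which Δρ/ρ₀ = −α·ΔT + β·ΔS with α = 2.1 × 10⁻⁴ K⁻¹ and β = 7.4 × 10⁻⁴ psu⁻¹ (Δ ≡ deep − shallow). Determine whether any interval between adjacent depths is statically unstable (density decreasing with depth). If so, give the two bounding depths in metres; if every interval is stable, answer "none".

Evaluate Δρ/ρ₀ = −αΔT + βΔS across each adjacent pair:
  34–35 m: −αΔT+βΔS = −(2.1 × 10⁻⁴)(-2.0)+(7.4 × 10⁻⁴)(-0.92) = -2.6 × 10⁻⁴ → UNSTABLE
  35–116 m: −αΔT+βΔS = −(2.1 × 10⁻⁴)(+1.4)+(7.4 × 10⁻⁴)(+0.50) = 7.6 × 10⁻⁵ → stable
  116–147 m: −αΔT+βΔS = −(2.1 × 10⁻⁴)(-0.9)+(7.4 × 10⁻⁴)(+0.15) = 3.0 × 10⁻⁴ → stable
  147–235 m: −αΔT+βΔS = −(2.1 × 10⁻⁴)(-2.5)+(7.4 × 10⁻⁴)(+0.11) = 6.1 × 10⁻⁴ → stable
The 34–35 m interval has Δρ < 0: lighter water underlies denser water.

34–35 m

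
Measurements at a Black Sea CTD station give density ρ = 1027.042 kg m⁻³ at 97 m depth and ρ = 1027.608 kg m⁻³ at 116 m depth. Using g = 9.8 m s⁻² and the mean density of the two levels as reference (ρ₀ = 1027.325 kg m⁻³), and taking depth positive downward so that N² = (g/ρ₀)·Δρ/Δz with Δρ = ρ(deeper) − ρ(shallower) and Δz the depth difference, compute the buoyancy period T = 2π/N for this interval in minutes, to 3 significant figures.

Δρ = 1027.608 − 1027.042 = 0.566 kg m⁻³ over Δz = 116 − 97 = 19 m.
N² = (9.8/1027.325) × (0.566/19) = 2.8417 × 10⁻⁴ s⁻².
N = √(2.8417 × 10⁻⁴) = 0.016857 rad s⁻¹, so T = 2π/N = 372.73 s = 6.2122 min ≈ 6.21 min.

6.21 min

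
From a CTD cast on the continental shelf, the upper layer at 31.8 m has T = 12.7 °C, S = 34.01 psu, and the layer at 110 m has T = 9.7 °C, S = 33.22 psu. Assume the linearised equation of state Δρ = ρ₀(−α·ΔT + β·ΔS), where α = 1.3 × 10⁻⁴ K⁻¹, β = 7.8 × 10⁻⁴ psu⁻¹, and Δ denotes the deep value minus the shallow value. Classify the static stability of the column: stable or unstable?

ΔT = 9.7 − 12.7 = -3.0 K and ΔS = 33.22 − 34.01 = -0.79 psu (deep − shallow).
−αΔT = 3.90 × 10⁻⁴; βΔS = -6.162 × 10⁻⁴; sum Δρ/ρ₀ = -2.262 × 10⁻⁴.
Δρ/ρ₀ < 0, so Δρ < 0: deeper water is lighter → statically unstable; the column would overturn.

unstable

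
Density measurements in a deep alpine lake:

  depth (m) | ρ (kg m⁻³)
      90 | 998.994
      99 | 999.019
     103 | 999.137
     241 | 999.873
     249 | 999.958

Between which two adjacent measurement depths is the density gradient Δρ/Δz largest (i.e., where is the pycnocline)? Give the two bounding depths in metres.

99–103 m

Compute the density gradient over each adjacent pair:
  90–99 m: Δρ/Δz = 0.025/9 = 2.8 × 10⁻³ kg m⁻⁴
  99–103 m: Δρ/Δz = 0.118/4 = 0.029 kg m⁻⁴
  103–241 m: Δρ/Δz = 0.736/138 = 5.3 × 10⁻³ kg m⁻⁴
  241–249 m: Δρ/Δz = 0.085/8 = 0.011 kg m⁻⁴
The largest gradient is in the 99–103 m interval — the pycnocline.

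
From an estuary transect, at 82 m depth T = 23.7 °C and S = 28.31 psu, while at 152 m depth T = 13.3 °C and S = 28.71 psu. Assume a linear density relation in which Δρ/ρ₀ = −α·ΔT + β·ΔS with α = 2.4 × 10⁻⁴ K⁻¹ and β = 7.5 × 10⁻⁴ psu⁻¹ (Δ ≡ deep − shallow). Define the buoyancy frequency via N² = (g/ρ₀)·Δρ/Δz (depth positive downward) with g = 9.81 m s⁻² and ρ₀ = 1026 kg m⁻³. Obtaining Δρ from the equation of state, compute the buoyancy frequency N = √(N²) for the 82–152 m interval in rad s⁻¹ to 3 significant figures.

0.0198 rad s⁻¹

ΔT = -10.4 K, ΔS = +0.40 psu (deep − shallow).
Δρ/ρ₀ = −αΔT + βΔS = 2.496 × 10⁻³ + 3.00 × 10⁻⁴ = 2.796 × 10⁻³, so Δρ ≈ 2.869 kg m⁻³.
N² = (g/ρ₀)·Δρ/Δz = g·(Δρ/ρ₀)/Δz = 9.81 × 2.796 × 10⁻³ / 70 = 3.9184 × 10⁻⁴ s⁻².
N = √(3.9184 × 10⁻⁴) = 0.019795 rad s⁻¹ ≈ 0.0198 rad s⁻¹.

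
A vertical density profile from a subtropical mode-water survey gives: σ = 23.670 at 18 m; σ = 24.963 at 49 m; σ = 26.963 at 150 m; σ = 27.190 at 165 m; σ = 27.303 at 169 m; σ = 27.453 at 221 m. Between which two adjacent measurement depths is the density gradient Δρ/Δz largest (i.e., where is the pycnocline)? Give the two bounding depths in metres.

Compute the density gradient over each adjacent pair:
  18–49 m: Δρ/Δz = 1.293/31 = 0.042 kg m⁻⁴
  49–150 m: Δρ/Δz = 2.000/101 = 0.020 kg m⁻⁴
  150–165 m: Δρ/Δz = 0.227/15 = 0.015 kg m⁻⁴
  165–169 m: Δρ/Δz = 0.113/4 = 0.028 kg m⁻⁴
  169–221 m: Δρ/Δz = 0.150/52 = 2.9 × 10⁻³ kg m⁻⁴
The largest gradient is in the 18–49 m interval — the pycnocline.

18–49 m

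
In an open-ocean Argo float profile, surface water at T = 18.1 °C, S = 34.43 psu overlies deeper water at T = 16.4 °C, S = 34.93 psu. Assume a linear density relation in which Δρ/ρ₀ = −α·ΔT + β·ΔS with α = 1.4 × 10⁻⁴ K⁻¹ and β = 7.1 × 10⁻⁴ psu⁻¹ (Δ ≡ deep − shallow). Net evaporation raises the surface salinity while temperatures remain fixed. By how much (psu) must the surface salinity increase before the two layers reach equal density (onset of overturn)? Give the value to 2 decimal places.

Neutral buoyancy requires −α(T_deep − T_surf) + β(S_deep − S_surf′) = 0.
S_surf′ = S_deep − (α/β)·ΔT = 34.93 − (1.4 × 10⁻⁴/7.1 × 10⁻⁴)·(-1.7) = 35.2652 psu.
Increase required: 35.2652 − 34.43 = 0.8352 psu.

0.84 psu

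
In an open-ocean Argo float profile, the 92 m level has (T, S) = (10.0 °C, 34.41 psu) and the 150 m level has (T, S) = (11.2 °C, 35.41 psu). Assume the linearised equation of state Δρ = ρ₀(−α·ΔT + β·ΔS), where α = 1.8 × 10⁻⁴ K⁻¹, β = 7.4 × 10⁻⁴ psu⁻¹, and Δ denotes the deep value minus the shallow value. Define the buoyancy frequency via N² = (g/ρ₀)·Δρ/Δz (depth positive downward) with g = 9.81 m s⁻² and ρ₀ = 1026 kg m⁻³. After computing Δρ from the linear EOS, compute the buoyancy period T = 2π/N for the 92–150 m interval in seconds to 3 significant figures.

ΔT = +1.2 K, ΔS = +1.00 psu (deep − shallow).
Δρ/ρ₀ = −αΔT + βΔS = -2.16 × 10⁻⁴ + 7.40 × 10⁻⁴ = 5.24 × 10⁻⁴, so Δρ ≈ 0.5376 kg m⁻³.
N² = (g/ρ₀)·Δρ/Δz = g·(Δρ/ρ₀)/Δz = 9.81 × 5.24 × 10⁻⁴ / 58 = 8.8628 × 10⁻⁵ s⁻².
N = √(8.8628 × 10⁻⁵) = 9.4142 × 10⁻³ rad s⁻¹ → T = 2π/N = 667.42 s ≈ 667 s.

667 s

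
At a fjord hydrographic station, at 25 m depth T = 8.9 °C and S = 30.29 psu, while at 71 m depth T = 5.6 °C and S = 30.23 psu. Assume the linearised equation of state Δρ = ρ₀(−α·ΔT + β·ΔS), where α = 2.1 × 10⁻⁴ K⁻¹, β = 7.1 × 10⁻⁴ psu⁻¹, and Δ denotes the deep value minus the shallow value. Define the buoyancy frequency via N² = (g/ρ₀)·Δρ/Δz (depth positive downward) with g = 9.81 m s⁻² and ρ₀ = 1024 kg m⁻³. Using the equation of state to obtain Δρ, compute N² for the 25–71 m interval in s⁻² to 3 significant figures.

ΔT = -3.3 K, ΔS = -0.06 psu (deep − shallow).
Δρ/ρ₀ = −αΔT + βΔS = 6.93 × 10⁻⁴ − 4.26 × 10⁻⁵ = 6.504 × 10⁻⁴, so Δρ ≈ 0.6660 kg m⁻³.
N² = (g/ρ₀)·Δρ/Δz = g·(Δρ/ρ₀)/Δz = 9.81 × 6.504 × 10⁻⁴ / 46 = 1.3870 × 10⁻⁴ s⁻² ≈ 1.39 × 10⁻⁴ s⁻².

1.39 × 10⁻⁴ s⁻²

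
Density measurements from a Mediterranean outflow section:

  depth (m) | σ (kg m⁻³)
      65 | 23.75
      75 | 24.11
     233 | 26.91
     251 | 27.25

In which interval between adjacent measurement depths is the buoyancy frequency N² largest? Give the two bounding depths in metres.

Compute the density gradient over each adjacent pair:
  65–75 m: Δρ/Δz = 0.36/10 = 0.036 kg m⁻⁴
  75–233 m: Δρ/Δz = 2.80/158 = 0.018 kg m⁻⁴
  233–251 m: Δρ/Δz = 0.34/18 = 0.019 kg m⁻⁴
The largest gradient is in the 65–75 m interval — the pycnocline.

65–75 m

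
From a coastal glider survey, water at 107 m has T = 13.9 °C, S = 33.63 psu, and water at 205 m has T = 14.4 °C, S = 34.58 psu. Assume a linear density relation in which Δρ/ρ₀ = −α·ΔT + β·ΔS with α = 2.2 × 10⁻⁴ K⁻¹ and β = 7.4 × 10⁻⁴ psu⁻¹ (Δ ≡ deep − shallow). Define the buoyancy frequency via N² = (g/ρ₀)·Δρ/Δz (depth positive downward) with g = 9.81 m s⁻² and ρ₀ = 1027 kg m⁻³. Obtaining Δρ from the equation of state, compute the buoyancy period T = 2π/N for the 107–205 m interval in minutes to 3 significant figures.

ΔT = +0.5 K, ΔS = +0.95 psu (deep − shallow).
Δρ/ρ₀ = −αΔT + βΔS = -1.10 × 10⁻⁴ + 7.03 × 10⁻⁴ = 5.93 × 10⁻⁴, so Δρ ≈ 0.6090 kg m⁻³.
N² = (g/ρ₀)·Δρ/Δz = g·(Δρ/ρ₀)/Δz = 9.81 × 5.93 × 10⁻⁴ / 98 = 5.9361 × 10⁻⁵ s⁻².
N = √(5.9361 × 10⁻⁵) = 7.7046 × 10⁻³ rad s⁻¹ → T = 2π/N = 815.51 s = 13.592 min ≈ 13.6 min.

13.6 min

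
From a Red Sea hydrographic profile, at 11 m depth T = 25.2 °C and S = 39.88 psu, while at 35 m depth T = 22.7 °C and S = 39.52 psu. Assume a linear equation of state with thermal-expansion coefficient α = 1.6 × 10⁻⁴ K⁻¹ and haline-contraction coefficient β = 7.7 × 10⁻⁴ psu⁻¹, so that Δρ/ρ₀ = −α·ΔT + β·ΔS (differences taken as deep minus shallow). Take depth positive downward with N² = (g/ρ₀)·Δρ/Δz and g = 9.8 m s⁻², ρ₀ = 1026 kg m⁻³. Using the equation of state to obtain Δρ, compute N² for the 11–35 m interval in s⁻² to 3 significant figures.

5.01 × 10⁻⁵ s⁻²

ΔT = -2.5 K, ΔS = -0.36 psu (deep − shallow).
Δρ/ρ₀ = −αΔT + βΔS = 4.00 × 10⁻⁴ − 2.772 × 10⁻⁴ = 1.228 × 10⁻⁴, so Δρ ≈ 0.1260 kg m⁻³.
N² = (g/ρ₀)·Δρ/Δz = g·(Δρ/ρ₀)/Δz = 9.8 × 1.228 × 10⁻⁴ / 24 = 5.0143 × 10⁻⁵ s⁻² ≈ 5.01 × 10⁻⁵ s⁻².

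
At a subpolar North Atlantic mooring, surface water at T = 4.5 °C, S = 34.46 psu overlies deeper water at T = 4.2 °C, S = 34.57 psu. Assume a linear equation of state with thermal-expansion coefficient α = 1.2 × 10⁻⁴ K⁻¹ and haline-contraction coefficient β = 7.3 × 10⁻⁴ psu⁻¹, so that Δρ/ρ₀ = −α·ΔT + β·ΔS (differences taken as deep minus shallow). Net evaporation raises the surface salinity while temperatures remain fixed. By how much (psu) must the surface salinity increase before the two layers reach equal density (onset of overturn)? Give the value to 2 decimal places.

0.16 psu

Neutral buoyancy requires −α(T_deep − T_surf) + β(S_deep − S_surf′) = 0.
S_surf′ = S_deep − (α/β)·ΔT = 34.57 − (1.2 × 10⁻⁴/7.3 × 10⁻⁴)·(-0.3) = 34.6193 psu.
Increase required: 34.6193 − 34.46 = 0.1593 psu.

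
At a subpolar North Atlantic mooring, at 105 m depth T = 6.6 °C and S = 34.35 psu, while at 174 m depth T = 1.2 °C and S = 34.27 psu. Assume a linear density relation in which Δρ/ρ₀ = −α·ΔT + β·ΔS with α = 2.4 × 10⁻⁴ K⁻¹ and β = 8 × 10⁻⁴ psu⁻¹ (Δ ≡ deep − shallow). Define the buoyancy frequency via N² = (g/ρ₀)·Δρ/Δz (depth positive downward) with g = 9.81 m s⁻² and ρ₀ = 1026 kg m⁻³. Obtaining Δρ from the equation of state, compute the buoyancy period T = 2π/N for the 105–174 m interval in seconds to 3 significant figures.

475 s

ΔT = -5.4 K, ΔS = -0.08 psu (deep − shallow).
Δρ/ρ₀ = −αΔT + βΔS = 1.296 × 10⁻³ − 6.40 × 10⁻⁵ = 1.232 × 10⁻³, so Δρ ≈ 1.264 kg m⁻³.
N² = (g/ρ₀)·Δρ/Δz = g·(Δρ/ρ₀)/Δz = 9.81 × 1.232 × 10⁻³ / 69 = 1.7516 × 10⁻⁴ s⁻².
N = √(1.7516 × 10⁻⁴) = 0.013235 rad s⁻¹ → T = 2π/N = 474.74 s ≈ 475 s.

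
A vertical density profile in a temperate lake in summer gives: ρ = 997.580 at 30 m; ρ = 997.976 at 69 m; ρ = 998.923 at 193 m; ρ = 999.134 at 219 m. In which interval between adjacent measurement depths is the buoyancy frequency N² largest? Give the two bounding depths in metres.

Compute the density gradient over each adjacent pair:
  30–69 m: Δρ/Δz = 0.396/39 = 0.010 kg m⁻⁴
  69–193 m: Δρ/Δz = 0.947/124 = 7.6 × 10⁻³ kg m⁻⁴
  193–219 m: Δρ/Δz = 0.211/26 = 8.1 × 10⁻³ kg m⁻⁴
The largest gradient is in the 30–69 m interval — the pycnocline.

30–69 m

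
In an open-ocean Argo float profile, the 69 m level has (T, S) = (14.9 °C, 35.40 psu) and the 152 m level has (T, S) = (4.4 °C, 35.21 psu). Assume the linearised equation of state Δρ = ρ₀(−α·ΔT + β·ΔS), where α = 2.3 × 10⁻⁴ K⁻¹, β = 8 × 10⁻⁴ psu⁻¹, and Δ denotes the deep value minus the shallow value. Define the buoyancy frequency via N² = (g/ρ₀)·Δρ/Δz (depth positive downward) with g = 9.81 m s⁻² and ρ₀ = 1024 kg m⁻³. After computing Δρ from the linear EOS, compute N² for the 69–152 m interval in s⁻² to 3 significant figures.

2.67 × 10⁻⁴ s⁻²

ΔT = -10.5 K, ΔS = -0.19 psu (deep − shallow).
Δρ/ρ₀ = −αΔT + βΔS = 2.415 × 10⁻³ − 1.52 × 10⁻⁴ = 2.263 × 10⁻³, so Δρ ≈ 2.317 kg m⁻³.
N² = (g/ρ₀)·Δρ/Δz = g·(Δρ/ρ₀)/Δz = 9.81 × 2.263 × 10⁻³ / 83 = 2.6747 × 10⁻⁴ s⁻² ≈ 2.67 × 10⁻⁴ s⁻².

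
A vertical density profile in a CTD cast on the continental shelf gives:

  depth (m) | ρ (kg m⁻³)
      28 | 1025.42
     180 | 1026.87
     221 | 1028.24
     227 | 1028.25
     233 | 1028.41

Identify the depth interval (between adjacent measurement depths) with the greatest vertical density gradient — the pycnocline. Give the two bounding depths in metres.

Compute the density gradient over each adjacent pair:
  28–180 m: Δρ/Δz = 1.45/152 = 9.5 × 10⁻³ kg m⁻⁴
  180–221 m: Δρ/Δz = 1.37/41 = 0.033 kg m⁻⁴
  221–227 m: Δρ/Δz = 0.01/6 = 1.7 × 10⁻³ kg m⁻⁴
  227–233 m: Δρ/Δz = 0.16/6 = 0.027 kg m⁻⁴
The largest gradient is in the 180–221 m interval — the pycnocline.

180–221 m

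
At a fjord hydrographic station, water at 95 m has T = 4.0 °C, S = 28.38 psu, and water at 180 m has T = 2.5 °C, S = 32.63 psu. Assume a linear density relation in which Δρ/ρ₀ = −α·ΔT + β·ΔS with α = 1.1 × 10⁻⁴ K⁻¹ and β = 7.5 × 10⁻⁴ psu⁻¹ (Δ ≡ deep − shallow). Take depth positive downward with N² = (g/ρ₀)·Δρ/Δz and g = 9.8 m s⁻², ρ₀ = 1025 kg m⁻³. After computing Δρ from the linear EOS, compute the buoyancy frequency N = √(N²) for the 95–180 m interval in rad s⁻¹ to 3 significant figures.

0.0197 rad s⁻¹

ΔT = -1.5 K, ΔS = +4.25 psu (deep − shallow).
Δρ/ρ₀ = −αΔT + βΔS = 1.65 × 10⁻⁴ + 3.1875 × 10⁻³ = 3.3525 × 10⁻³, so Δρ ≈ 3.436 kg m⁻³.
N² = (g/ρ₀)·Δρ/Δz = g·(Δρ/ρ₀)/Δz = 9.8 × 3.3525 × 10⁻³ / 85 = 3.8652 × 10⁻⁴ s⁻².
N = √(3.8652 × 10⁻⁴) = 0.019660 rad s⁻¹ ≈ 0.0197 rad s⁻¹.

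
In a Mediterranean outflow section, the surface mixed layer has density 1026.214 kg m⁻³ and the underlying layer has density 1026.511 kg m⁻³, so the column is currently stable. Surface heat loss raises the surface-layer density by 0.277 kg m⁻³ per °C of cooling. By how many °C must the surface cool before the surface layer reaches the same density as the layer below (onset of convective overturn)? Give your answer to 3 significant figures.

1.07 °C

Density deficit of the surface layer: 1026.511 − 1026.214 = 0.297 kg m⁻³.
Required change = 0.297 / 0.277 = 1.07 °C.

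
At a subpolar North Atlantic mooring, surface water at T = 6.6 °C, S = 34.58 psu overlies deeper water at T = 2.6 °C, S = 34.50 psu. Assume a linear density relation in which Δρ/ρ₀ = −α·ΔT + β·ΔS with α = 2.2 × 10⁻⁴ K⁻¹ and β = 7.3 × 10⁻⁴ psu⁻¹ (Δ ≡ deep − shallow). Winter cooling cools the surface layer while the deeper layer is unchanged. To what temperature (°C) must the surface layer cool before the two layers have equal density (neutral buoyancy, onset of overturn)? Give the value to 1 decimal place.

Neutral buoyancy requires Δρ = 0, i.e. −α(T_deep − T_surf′) + β(S_deep − S_surf) = 0.
T_surf′ = T_deep − (β/α)·ΔS = 2.6 − (7.3 × 10⁻⁴/2.2 × 10⁻⁴)·(-0.08) = 2.865 °C.
Cooling required: 6.6 − (2.865) = 3.735 °C.

2.9 °C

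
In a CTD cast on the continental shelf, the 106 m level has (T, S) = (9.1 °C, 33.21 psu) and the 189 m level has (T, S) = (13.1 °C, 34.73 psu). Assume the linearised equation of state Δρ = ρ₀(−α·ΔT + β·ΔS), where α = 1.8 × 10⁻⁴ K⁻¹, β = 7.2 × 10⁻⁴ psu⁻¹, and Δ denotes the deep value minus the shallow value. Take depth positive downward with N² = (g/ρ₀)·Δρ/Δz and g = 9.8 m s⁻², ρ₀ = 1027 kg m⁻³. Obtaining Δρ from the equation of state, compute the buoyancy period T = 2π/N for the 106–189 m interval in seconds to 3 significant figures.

ΔT = +4.0 K, ΔS = +1.52 psu (deep − shallow).
Δρ/ρ₀ = −αΔT + βΔS = -7.20 × 10⁻⁴ + 1.0944 × 10⁻³ = 3.744 × 10⁻⁴, so Δρ ≈ 0.3845 kg m⁻³.
N² = (g/ρ₀)·Δρ/Δz = g·(Δρ/ρ₀)/Δz = 9.8 × 3.744 × 10⁻⁴ / 83 = 4.4206 × 10⁻⁵ s⁻².
N = √(4.4206 × 10⁻⁵) = 6.6488 × 10⁻³ rad s⁻¹ → T = 2π/N = 945.01 s ≈ 945 s.

945 s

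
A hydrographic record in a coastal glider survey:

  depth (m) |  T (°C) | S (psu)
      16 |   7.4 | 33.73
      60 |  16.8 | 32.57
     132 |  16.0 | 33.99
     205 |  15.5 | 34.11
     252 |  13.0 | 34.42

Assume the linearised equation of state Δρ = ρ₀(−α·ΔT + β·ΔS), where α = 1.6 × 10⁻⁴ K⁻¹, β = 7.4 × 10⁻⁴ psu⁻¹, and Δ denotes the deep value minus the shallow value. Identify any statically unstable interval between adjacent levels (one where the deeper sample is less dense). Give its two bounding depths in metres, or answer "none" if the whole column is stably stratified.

Evaluate Δρ/ρ₀ = −αΔT + βΔS across each adjacent pair:
  16–60 m: −αΔT+βΔS = −(1.6 × 10⁻⁴)(+9.4)+(7.4 × 10⁻⁴)(-1.16) = -2.4 × 10⁻³ → UNSTABLE
  60–132 m: −αΔT+βΔS = −(1.6 × 10⁻⁴)(-0.8)+(7.4 × 10⁻⁴)(+1.42) = 1.2 × 10⁻³ → stable
  132–205 m: −αΔT+βΔS = −(1.6 × 10⁻⁴)(-0.5)+(7.4 × 10⁻⁴)(+0.12) = 1.7 × 10⁻⁴ → stable
  205–252 m: −αΔT+βΔS = −(1.6 × 10⁻⁴)(-2.5)+(7.4 × 10⁻⁴)(+0.31) = 6.3 × 10⁻⁴ → stable
The 16–60 m interval has Δρ < 0: lighter water underlies denser water.

16–60 m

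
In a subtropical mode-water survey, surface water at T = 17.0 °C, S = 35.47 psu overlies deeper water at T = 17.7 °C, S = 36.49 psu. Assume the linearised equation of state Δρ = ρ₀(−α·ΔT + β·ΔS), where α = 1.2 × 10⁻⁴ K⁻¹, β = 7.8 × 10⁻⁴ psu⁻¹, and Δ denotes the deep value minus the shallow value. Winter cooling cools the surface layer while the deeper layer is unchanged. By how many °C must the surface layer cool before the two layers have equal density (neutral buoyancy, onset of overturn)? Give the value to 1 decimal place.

Neutral buoyancy requires Δρ = 0, i.e. −α(T_deep − T_surf′) + β(S_deep − S_surf) = 0.
T_surf′ = T_deep − (β/α)·ΔS = 17.7 − (7.8 × 10⁻⁴/1.2 × 10⁻⁴)·(+1.02) = 11.070 °C.
Cooling required: 17.0 − (11.070) = 5.930 °C.

5.9 °C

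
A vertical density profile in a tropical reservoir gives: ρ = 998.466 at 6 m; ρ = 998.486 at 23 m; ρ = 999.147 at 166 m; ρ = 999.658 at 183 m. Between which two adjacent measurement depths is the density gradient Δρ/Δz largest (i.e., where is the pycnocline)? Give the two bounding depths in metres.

166–183 m

Compute the density gradient over each adjacent pair:
  6–23 m: Δρ/Δz = 0.020/17 = 1.2 × 10⁻³ kg m⁻⁴
  23–166 m: Δρ/Δz = 0.661/143 = 4.6 × 10⁻³ kg m⁻⁴
  166–183 m: Δρ/Δz = 0.511/17 = 0.030 kg m⁻⁴
The largest gradient is in the 166–183 m interval — the pycnocline.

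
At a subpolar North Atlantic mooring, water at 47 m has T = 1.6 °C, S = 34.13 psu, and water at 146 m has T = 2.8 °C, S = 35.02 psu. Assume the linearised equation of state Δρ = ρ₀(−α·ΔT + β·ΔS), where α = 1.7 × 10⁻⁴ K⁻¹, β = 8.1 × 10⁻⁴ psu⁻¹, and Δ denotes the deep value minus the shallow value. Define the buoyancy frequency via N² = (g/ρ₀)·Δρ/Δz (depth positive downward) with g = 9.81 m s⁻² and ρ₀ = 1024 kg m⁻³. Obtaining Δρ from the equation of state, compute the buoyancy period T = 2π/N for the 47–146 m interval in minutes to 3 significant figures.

14.6 min

ΔT = +1.2 K, ΔS = +0.89 psu (deep − shallow).
Δρ/ρ₀ = −αΔT + βΔS = -2.04 × 10⁻⁴ + 7.209 × 10⁻⁴ = 5.169 × 10⁻⁴, so Δρ ≈ 0.5293 kg m⁻³.
N² = (g/ρ₀)·Δρ/Δz = g·(Δρ/ρ₀)/Δz = 9.81 × 5.169 × 10⁻⁴ / 99 = 5.1220 × 10⁻⁵ s⁻².
N = √(5.1220 × 10⁻⁵) = 7.1568 × 10⁻³ rad s⁻¹ → T = 2π/N = 877.93 s = 14.632 min ≈ 14.6 min.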